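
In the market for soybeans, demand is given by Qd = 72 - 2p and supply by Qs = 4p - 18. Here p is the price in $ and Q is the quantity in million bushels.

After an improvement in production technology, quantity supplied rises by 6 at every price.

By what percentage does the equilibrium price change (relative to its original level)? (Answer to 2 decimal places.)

Original equilibrium: 72 - 2p = 4p - 18 gives 90 = 6p, so p = 15 and Q = 42.
The new curves are Qd = 72 - 2p (demand) and Qs = 4p - 12 (supply).
Setting them equal: 72 - 2p = 4p - 12 → 84 = 6p, so p = 14 and Q = 44.
%Δp = (14 − 15) / 15 × 100 = -6.67%.

-6.67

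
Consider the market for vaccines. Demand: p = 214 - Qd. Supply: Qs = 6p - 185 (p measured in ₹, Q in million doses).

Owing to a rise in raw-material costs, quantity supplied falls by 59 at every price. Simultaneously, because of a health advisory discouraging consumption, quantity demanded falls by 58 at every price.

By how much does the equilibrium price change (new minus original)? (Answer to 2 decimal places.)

+0.14

Initially, 214 - p = 6p - 185, so 399 = 7p and p = 57, Q = 157.
The new curves are Qd = 156 - p (demand) and Qs = 6p - 244 (supply).
Equate the new curves: 156 - p = 6p - 244, giving 400 = 7p, p = 400/7 ≈ 57.1429, Q = 692/7 ≈ 98.8571.
Δp = 57.1429 − 57 = +0.14.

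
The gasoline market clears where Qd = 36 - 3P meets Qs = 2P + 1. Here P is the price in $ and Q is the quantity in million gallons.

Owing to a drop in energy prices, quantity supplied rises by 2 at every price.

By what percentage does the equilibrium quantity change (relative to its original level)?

Before the shock: 36 - 3P = 2P + 1 ⇒ 35 = 5P ⇒ P = 7, Q = 15.
After the shift, demand is Qd = 36 - 3P and supply is Qs = 2P + 3.
Setting them equal: 36 - 3P = 2P + 3 → 33 = 5P, so P = 6.6 and Q = 16.2.
%ΔQ = (16.2 − 15) / 15 × 100 = +8%.

+8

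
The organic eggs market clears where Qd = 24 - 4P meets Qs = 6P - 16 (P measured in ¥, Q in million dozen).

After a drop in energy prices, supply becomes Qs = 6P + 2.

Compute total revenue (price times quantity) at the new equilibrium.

Initially, 24 - 4P = 6P - 16, so 40 = 10P and P = 4, Q = 8.
After the shift, demand is Qd = 24 - 4P and supply is Qs = 6P + 2.
Clearing the new market: 24 - 4P = 6P + 2, so P = 2.2 and Q = 15.2.
New expenditure = 2.2 × 15.2 = 33.44.

33.44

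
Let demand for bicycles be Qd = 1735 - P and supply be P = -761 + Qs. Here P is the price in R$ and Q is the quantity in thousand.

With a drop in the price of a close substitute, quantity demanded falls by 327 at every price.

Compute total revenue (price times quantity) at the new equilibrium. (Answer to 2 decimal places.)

Before the shock: 1735 - P = P + 761 ⇒ 974 = 2P ⇒ P = 487, Q = 1248.
With the change applied: demand Qd = 1408 - P, supply Qs = P + 761.
Clearing the new market: 1408 - P = P + 761, so P = 323.5 and Q = 1084.5.
New expenditure = 323.5 × 1084.5 = 350835.75.

350835.75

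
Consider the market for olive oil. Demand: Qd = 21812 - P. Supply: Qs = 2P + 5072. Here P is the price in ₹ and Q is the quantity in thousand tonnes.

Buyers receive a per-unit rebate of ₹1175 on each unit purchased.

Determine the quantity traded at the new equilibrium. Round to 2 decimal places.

17015.33

Solve the original market: 21812 - P = 2P + 5072, hence P = 5580 and Q = 16232.
Since buyers' out-of-pocket price is the market price minus the rebate, the effective demand curve becomes Qd = 22987 - P.
Equate the new curves: 22987 - P = 2P + 5072, giving 17915 = 3P, P = 17915/3 ≈ 5971.6667, Q = 51046/3 ≈ 17015.3333.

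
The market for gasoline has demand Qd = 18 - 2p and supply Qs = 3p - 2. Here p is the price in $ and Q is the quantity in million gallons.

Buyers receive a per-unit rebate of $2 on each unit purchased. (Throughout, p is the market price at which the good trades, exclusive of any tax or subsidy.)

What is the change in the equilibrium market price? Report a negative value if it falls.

Solve the original market: 18 - 2p = 3p - 2, hence p = 4 and Q = 10.
Since buyers' out-of-pocket price is the market price minus the rebate, the effective demand curve becomes Qd = 22 - 2p.
Setting them equal: 22 - 2p = 3p - 2 → 24 = 5p, so p = 4.8 and Q = 12.4.
Δp = 4.8 − 4 = +0.8.

+0.8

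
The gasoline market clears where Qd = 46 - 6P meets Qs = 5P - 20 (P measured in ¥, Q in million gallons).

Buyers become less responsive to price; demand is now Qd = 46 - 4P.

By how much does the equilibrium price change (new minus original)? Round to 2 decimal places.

Before the shock: 46 - 6P = 5P - 20 ⇒ 66 = 11P ⇒ P = 6, Q = 10.
The new curves are Qd = 46 - 4P (demand) and Qs = 5P - 20 (supply).
Setting them equal: 46 - 4P = 5P - 20 → 66 = 9P, so P = 22/3 ≈ 7.3333 and Q = 50/3 ≈ 16.6667.
ΔP = 7.3333 − 6 = +1.33.

+1.33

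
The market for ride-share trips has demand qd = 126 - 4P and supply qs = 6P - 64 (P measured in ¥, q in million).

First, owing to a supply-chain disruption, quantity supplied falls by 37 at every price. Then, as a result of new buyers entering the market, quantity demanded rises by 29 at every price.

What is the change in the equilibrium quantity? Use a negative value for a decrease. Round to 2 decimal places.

Before the shock: 126 - 4P = 6P - 64 ⇒ 190 = 10P ⇒ P = 19, q = 50.
After the shift, demand is qd = 155 - 4P and supply is qs = 6P - 101.
Clearing the new market: 155 - 4P = 6P - 101, so P = 25.6 and q = 52.6.
Δq = 52.6 − 50 = +2.60.

+2.60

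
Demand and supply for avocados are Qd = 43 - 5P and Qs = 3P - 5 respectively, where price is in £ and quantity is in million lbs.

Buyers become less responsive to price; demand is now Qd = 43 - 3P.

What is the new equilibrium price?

Original equilibrium: 43 - 5P = 3P - 5 gives 48 = 8P, so P = 6 and Q = 13.
The new curves are Qd = 43 - 3P (demand) and Qs = 3P - 5 (supply).
Clearing the new market: 43 - 3P = 3P - 5, so P = 8 and Q = 19.

8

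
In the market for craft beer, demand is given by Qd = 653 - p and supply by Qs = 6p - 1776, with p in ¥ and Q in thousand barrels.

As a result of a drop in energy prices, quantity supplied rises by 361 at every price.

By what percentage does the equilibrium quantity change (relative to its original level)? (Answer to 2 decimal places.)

Solve the original market: 653 - p = 6p - 1776, hence p = 347 and Q = 306.
The new curves are Qd = 653 - p (demand) and Qs = 6p - 1415 (supply).
Clearing the new market: 653 - p = 6p - 1415, so p = 2068/7 ≈ 295.4286 and Q = 2503/7 ≈ 357.5714.
%ΔQ = (357.5714 − 306) / 306 × 100 = +16.85%.

+16.85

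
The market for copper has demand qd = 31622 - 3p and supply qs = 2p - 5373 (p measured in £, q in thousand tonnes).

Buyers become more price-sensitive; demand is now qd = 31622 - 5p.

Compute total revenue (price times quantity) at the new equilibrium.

27466145

Initially, 31622 - 3p = 2p - 5373, so 36995 = 5p and p = 7399, q = 9425.
After the shift, demand is qd = 31622 - 5p and supply is qs = 2p - 5373.
New equilibrium: 31622 - 5p = 2p - 5373 ⇒ 36995 = 7p ⇒ p = 5285, q = 5197.
New expenditure = 5285 × 5197 = 27466145.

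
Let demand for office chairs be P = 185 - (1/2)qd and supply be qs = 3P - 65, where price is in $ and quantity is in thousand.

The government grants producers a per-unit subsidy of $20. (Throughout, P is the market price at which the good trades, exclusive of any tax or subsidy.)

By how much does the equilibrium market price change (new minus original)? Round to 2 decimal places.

Before the shock: 370 - 2P = 3P - 65 ⇒ 435 = 5P ⇒ P = 87, q = 196.
Since sellers receive the price plus the subsidy, the effective supply curve becomes qs = 3P - 5.
Clearing the new market: 370 - 2P = 3P - 5, so P = 75 and q = 220.
ΔP = 75 − 87 = -12.00.

-12.00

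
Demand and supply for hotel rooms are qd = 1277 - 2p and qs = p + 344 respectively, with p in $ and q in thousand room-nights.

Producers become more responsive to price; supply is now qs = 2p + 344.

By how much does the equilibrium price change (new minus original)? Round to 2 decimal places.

Original equilibrium: 1277 - 2p = p + 344 gives 933 = 3p, so p = 311 and q = 655.
The new curves are qd = 1277 - 2p (demand) and qs = 2p + 344 (supply).
Clearing the new market: 1277 - 2p = 2p + 344, so p = 233.25 and q = 810.5.
Δp = 233.25 − 311 = -77.75.

-77.75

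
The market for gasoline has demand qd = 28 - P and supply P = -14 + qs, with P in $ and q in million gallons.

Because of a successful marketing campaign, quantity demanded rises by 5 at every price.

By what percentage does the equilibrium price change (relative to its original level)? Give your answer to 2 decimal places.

Solve the original market: 28 - P = P + 14, hence P = 7 and q = 21.
After the shift, demand is qd = 33 - P and supply is qs = P + 14.
New equilibrium: 33 - P = P + 14 ⇒ 19 = 2P ⇒ P = 9.5, q = 23.5.
%ΔP = (9.5 − 7) / 7 × 100 = +35.71%.

+35.71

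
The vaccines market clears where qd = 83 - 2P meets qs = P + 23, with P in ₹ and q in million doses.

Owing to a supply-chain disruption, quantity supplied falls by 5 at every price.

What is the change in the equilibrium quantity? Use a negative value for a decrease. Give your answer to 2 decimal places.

Initially, 83 - 2P = P + 23, so 60 = 3P and P = 20, q = 43.
With the change applied: demand qd = 83 - 2P, supply qs = P + 18.
Clearing the new market: 83 - 2P = P + 18, so P = 65/3 ≈ 21.6667 and q = 119/3 ≈ 39.6667.
Δq = 39.6667 − 43 = -3.33.

-3.33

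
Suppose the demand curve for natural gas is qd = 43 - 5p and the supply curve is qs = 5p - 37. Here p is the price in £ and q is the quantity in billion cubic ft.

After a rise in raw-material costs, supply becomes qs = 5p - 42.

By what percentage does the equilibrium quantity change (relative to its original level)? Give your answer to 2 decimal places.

Before the shock: 43 - 5p = 5p - 37 ⇒ 80 = 10p ⇒ p = 8, q = 3.
The new curves are qd = 43 - 5p (demand) and qs = 5p - 42 (supply).
Clearing the new market: 43 - 5p = 5p - 42, so p = 8.5 and q = 0.5.
%Δq = (0.5 − 3) / 3 × 100 = -83.33%.

-83.33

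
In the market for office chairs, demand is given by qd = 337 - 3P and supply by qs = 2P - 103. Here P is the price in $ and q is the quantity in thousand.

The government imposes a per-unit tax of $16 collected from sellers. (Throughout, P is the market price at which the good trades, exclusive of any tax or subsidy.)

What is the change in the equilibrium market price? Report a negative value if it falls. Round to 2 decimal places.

+6.40

Before the shock: 337 - 3P = 2P - 103 ⇒ 440 = 5P ⇒ P = 88, q = 73.
Since sellers keep the price net of the tax, the effective supply curve becomes qs = 2P - 135.
Clearing the new market: 337 - 3P = 2P - 135, so P = 94.4 and q = 53.8.
ΔP = 94.4 − 88 = +6.40.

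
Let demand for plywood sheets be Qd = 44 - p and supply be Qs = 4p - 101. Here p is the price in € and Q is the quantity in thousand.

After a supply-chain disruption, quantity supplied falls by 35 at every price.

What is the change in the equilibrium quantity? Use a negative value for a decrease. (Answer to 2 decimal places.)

Solve the original market: 44 - p = 4p - 101, hence p = 29 and Q = 15.
The new curves are Qd = 44 - p (demand) and Qs = 4p - 136 (supply).
Setting them equal: 44 - p = 4p - 136 → 180 = 5p, so p = 36 and Q = 8.
ΔQ = 8 − 15 = -7.00.

-7.00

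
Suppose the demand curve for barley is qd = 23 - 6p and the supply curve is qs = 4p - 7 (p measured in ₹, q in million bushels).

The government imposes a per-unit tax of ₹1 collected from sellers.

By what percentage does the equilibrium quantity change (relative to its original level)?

-48

Original equilibrium: 23 - 6p = 4p - 7 gives 30 = 10p, so p = 3 and q = 5.
Since sellers keep the price net of the tax, the effective supply curve becomes qs = 4p - 11.
New equilibrium: 23 - 6p = 4p - 11 ⇒ 34 = 10p ⇒ p = 3.4, q = 2.6.
%Δq = (2.6 − 5) / 5 × 100 = -48%.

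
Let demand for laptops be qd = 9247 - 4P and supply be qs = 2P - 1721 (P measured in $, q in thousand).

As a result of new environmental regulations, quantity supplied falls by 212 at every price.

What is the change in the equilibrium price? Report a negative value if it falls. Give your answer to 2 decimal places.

Solve the original market: 9247 - 4P = 2P - 1721, hence P = 1828 and q = 1935.
After the shift, demand is qd = 9247 - 4P and supply is qs = 2P - 1933.
Clearing the new market: 9247 - 4P = 2P - 1933, so P = 5590/3 ≈ 1863.3333 and q = 5381/3 ≈ 1793.6667.
ΔP = 1863.3333 − 1828 = +35.33.

+35.33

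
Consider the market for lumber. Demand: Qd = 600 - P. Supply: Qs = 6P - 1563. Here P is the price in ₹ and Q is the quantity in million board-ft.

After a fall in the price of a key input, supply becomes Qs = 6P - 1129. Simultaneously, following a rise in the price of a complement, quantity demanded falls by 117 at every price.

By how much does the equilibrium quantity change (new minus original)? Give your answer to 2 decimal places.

Initially, 600 - P = 6P - 1563, so 2163 = 7P and P = 309, Q = 291.
After the shift, demand is Qd = 483 - P and supply is Qs = 6P - 1129.
Setting them equal: 483 - P = 6P - 1129 → 1612 = 7P, so P = 1612/7 ≈ 230.2857 and Q = 1769/7 ≈ 252.7143.
ΔQ = 252.7143 − 291 = -38.29.

-38.29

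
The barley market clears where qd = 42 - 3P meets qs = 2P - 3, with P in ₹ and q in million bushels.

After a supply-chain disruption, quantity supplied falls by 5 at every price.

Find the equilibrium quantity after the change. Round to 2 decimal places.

Before the shock: 42 - 3P = 2P - 3 ⇒ 45 = 5P ⇒ P = 9, q = 15.
With the change applied: demand qd = 42 - 3P, supply qs = 2P - 8.
New equilibrium: 42 - 3P = 2P - 8 ⇒ 50 = 5P ⇒ P = 10, q = 12.

12.00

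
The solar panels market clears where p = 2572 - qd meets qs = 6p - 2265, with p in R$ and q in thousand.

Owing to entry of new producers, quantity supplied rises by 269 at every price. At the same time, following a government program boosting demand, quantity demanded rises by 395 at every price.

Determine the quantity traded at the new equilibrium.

2258

Original equilibrium: 2572 - p = 6p - 2265 gives 4837 = 7p, so p = 691 and q = 1881.
The shock moves the curves to qd = 2967 - p and qs = 6p - 1996.
New equilibrium: 2967 - p = 6p - 1996 ⇒ 4963 = 7p ⇒ p = 709, q = 2258.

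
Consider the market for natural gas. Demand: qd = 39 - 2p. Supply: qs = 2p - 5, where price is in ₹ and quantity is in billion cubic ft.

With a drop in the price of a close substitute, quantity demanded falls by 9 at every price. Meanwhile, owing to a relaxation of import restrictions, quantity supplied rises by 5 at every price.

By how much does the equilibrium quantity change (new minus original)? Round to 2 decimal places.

Original equilibrium: 39 - 2p = 2p - 5 gives 44 = 4p, so p = 11 and q = 17.
With the change applied: demand qd = 30 - 2p, supply qs = 2p.
Equate the new curves: 30 - 2p = 2p, giving 30 = 4p, p = 7.5, q = 15.
Δq = 15 − 17 = -2.00.

-2.00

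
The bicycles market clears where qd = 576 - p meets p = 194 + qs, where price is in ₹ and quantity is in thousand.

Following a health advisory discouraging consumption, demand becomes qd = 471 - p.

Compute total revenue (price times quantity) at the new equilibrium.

46051.25

Initially, 576 - p = p - 194, so 770 = 2p and p = 385, q = 191.
The shock moves the curves to qd = 471 - p and qs = p - 194.
Clearing the new market: 471 - p = p - 194, so p = 332.5 and q = 138.5.
New expenditure = 332.5 × 138.5 = 46051.25.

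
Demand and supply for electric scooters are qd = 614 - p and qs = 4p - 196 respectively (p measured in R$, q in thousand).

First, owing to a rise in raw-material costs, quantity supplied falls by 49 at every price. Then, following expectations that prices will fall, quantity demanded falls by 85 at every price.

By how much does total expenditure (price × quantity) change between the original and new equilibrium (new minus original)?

Before the shock: 614 - p = 4p - 196 ⇒ 810 = 5p ⇒ p = 162, q = 452.
After the shift, demand is qd = 529 - p and supply is qs = 4p - 245.
Equate the new curves: 529 - p = 4p - 245, giving 774 = 5p, p = 154.8, q = 374.2.
Expenditure moves from 162×452 = 73224 to 154.8×374.2 = 57926.16; change = -15297.84.

-15297.84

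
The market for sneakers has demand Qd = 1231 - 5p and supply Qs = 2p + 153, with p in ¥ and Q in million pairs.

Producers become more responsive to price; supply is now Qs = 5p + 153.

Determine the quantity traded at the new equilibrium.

692

Initially, 1231 - 5p = 2p + 153, so 1078 = 7p and p = 154, Q = 461.
The new curves are Qd = 1231 - 5p (demand) and Qs = 5p + 153 (supply).
Equate the new curves: 1231 - 5p = 5p + 153, giving 1078 = 10p, p = 107.8, Q = 692.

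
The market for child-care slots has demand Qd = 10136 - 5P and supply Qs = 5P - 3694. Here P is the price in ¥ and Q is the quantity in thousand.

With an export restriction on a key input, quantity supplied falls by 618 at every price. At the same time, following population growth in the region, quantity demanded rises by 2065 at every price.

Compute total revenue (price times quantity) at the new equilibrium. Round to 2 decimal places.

6513552.85

Original equilibrium: 10136 - 5P = 5P - 3694 gives 13830 = 10P, so P = 1383 and Q = 3221.
The new curves are Qd = 12201 - 5P (demand) and Qs = 5P - 4312 (supply).
Equate the new curves: 12201 - 5P = 5P - 4312, giving 16513 = 10P, P = 1651.3, Q = 3944.5.
New expenditure = 1651.3 × 3944.5 = 6513552.85.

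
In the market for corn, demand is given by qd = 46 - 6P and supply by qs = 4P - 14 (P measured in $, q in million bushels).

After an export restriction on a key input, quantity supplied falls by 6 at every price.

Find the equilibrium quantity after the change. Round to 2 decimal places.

6.40

Solve the original market: 46 - 6P = 4P - 14, hence P = 6 and q = 10.
After the shift, demand is qd = 46 - 6P and supply is qs = 4P - 20.
Equate the new curves: 46 - 6P = 4P - 20, giving 66 = 10P, P = 6.6, q = 6.4.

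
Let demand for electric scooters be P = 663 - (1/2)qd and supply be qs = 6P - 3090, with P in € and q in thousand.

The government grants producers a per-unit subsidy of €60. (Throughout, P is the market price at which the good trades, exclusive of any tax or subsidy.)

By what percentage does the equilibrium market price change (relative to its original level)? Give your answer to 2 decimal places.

Solve the original market: 1326 - 2P = 6P - 3090, hence P = 552 and q = 222.
Since sellers receive the price plus the subsidy, the effective supply curve becomes qs = 6P - 2730.
Equate the new curves: 1326 - 2P = 6P - 2730, giving 4056 = 8P, P = 507, q = 312.
%ΔP = (507 − 552) / 552 × 100 = -8.15%.

-8.15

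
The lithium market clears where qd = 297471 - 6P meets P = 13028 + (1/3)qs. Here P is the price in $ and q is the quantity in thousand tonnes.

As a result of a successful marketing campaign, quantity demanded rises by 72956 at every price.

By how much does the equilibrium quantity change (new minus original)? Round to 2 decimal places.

Original equilibrium: 297471 - 6P = 3P - 39084 gives 336555 = 9P, so P = 37395 and q = 73101.
The shock moves the curves to qd = 370427 - 6P and qs = 3P - 39084.
Equate the new curves: 370427 - 6P = 3P - 39084, giving 409511 = 9P, P = 409511/9 ≈ 45501.2222, q = 292259/3 ≈ 97419.6667.
Δq = 97419.6667 − 73101 = +24318.67.

+24318.67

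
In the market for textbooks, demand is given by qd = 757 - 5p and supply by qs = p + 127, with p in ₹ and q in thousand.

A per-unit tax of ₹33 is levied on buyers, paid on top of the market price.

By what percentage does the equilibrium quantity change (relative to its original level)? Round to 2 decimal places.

Initially, 757 - 5p = p + 127, so 630 = 6p and p = 105, q = 232.
Since buyers pay the price plus the tax, the effective demand curve becomes qd = 592 - 5p.
Clearing the new market: 592 - 5p = p + 127, so p = 77.5 and q = 204.5.
%Δq = (204.5 − 232) / 232 × 100 = -11.85%.

-11.85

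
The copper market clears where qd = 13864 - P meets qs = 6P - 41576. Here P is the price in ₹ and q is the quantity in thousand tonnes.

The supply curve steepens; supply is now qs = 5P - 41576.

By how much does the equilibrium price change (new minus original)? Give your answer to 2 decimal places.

+1320.00

Initially, 13864 - P = 6P - 41576, so 55440 = 7P and P = 7920, q = 5944.
The shock moves the curves to qd = 13864 - P and qs = 5P - 41576.
Equate the new curves: 13864 - P = 5P - 41576, giving 55440 = 6P, P = 9240, q = 4624.
ΔP = 9240 − 7920 = +1320.00.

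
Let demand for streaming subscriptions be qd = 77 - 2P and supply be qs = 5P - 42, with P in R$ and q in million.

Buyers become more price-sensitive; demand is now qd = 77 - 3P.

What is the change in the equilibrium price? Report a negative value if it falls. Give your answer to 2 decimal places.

Original equilibrium: 77 - 2P = 5P - 42 gives 119 = 7P, so P = 17 and q = 43.
The shock moves the curves to qd = 77 - 3P and qs = 5P - 42.
Clearing the new market: 77 - 3P = 5P - 42, so P = 14.875 and q = 32.375.
ΔP = 14.875 − 17 = -2.13.

-2.13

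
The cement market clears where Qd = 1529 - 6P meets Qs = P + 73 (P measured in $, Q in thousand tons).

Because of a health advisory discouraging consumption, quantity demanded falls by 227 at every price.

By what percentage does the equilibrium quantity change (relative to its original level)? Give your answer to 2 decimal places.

-11.54

Original equilibrium: 1529 - 6P = P + 73 gives 1456 = 7P, so P = 208 and Q = 281.
After the shift, demand is Qd = 1302 - 6P and supply is Qs = P + 73.
New equilibrium: 1302 - 6P = P + 73 ⇒ 1229 = 7P ⇒ P = 1229/7 ≈ 175.5714, Q = 1740/7 ≈ 248.5714.
%ΔQ = (248.5714 − 281) / 281 × 100 = -11.54%.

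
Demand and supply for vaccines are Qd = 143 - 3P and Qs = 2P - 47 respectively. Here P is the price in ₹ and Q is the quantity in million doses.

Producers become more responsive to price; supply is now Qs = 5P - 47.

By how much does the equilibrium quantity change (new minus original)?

+42.75

Before the shock: 143 - 3P = 2P - 47 ⇒ 190 = 5P ⇒ P = 38, Q = 29.
The new curves are Qd = 143 - 3P (demand) and Qs = 5P - 47 (supply).
New equilibrium: 143 - 3P = 5P - 47 ⇒ 190 = 8P ⇒ P = 23.75, Q = 71.75.
ΔQ = 71.75 − 29 = +42.75.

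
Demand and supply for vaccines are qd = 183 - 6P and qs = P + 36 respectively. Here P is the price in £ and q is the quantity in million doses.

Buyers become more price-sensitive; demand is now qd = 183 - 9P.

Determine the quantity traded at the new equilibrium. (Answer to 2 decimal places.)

50.70

Solve the original market: 183 - 6P = P + 36, hence P = 21 and q = 57.
After the shift, demand is qd = 183 - 9P and supply is qs = P + 36.
New equilibrium: 183 - 9P = P + 36 ⇒ 147 = 10P ⇒ P = 14.7, q = 50.7.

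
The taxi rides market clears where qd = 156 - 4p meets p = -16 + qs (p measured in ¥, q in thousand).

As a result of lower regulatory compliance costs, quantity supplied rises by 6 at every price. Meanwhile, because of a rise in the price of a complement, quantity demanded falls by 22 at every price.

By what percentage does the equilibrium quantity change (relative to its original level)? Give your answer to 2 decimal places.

+0.91

Original equilibrium: 156 - 4p = p + 16 gives 140 = 5p, so p = 28 and q = 44.
With the change applied: demand qd = 134 - 4p, supply qs = p + 22.
Clearing the new market: 134 - 4p = p + 22, so p = 22.4 and q = 44.4.
%Δq = (44.4 − 44) / 44 × 100 = +0.91%.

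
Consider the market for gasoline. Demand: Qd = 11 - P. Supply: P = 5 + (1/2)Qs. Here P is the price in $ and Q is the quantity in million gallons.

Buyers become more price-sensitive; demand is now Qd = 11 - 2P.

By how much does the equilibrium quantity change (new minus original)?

Initially, 11 - P = 2P - 10, so 21 = 3P and P = 7, Q = 4.
After the shift, demand is Qd = 11 - 2P and supply is Qs = 2P - 10.
Clearing the new market: 11 - 2P = 2P - 10, so P = 5.25 and Q = 0.5.
ΔQ = 0.5 − 4 = -3.5.

-3.5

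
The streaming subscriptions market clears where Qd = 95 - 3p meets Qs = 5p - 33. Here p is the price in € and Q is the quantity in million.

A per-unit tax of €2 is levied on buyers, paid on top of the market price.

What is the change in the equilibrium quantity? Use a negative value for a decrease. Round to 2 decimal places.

-3.75

Before the shock: 95 - 3p = 5p - 33 ⇒ 128 = 8p ⇒ p = 16, Q = 47.
Since buyers pay the price plus the tax, the effective demand curve becomes Qd = 89 - 3p.
Equate the new curves: 89 - 3p = 5p - 33, giving 122 = 8p, p = 15.25, Q = 43.25.
ΔQ = 43.25 − 47 = -3.75.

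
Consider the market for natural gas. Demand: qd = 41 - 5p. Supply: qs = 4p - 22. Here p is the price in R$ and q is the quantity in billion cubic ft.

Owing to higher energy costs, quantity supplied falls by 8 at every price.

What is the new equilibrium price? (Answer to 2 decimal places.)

7.89

Initially, 41 - 5p = 4p - 22, so 63 = 9p and p = 7, q = 6.
With the change applied: demand qd = 41 - 5p, supply qs = 4p - 30.
Clearing the new market: 41 - 5p = 4p - 30, so p = 71/9 ≈ 7.8889 and q = 14/9 ≈ 1.5556.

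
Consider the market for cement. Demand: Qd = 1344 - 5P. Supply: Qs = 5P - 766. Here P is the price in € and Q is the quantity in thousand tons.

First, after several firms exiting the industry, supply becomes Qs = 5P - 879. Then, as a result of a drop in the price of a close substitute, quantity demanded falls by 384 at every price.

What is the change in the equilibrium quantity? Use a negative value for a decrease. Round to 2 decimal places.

Solve the original market: 1344 - 5P = 5P - 766, hence P = 211 and Q = 289.
With the change applied: demand Qd = 960 - 5P, supply Qs = 5P - 879.
New equilibrium: 960 - 5P = 5P - 879 ⇒ 1839 = 10P ⇒ P = 183.9, Q = 40.5.
ΔQ = 40.5 − 289 = -248.50.

-248.50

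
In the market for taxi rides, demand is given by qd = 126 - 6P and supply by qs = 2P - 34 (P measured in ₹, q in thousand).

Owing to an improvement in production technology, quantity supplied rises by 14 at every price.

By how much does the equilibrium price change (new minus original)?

-1.75

Before the shock: 126 - 6P = 2P - 34 ⇒ 160 = 8P ⇒ P = 20, q = 6.
The new curves are qd = 126 - 6P (demand) and qs = 2P - 20 (supply).
Equate the new curves: 126 - 6P = 2P - 20, giving 146 = 8P, P = 18.25, q = 16.5.
ΔP = 18.25 − 20 = -1.75.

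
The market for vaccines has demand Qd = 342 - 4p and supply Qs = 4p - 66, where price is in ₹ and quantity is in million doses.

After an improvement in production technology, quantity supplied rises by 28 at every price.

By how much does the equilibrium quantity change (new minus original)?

Original equilibrium: 342 - 4p = 4p - 66 gives 408 = 8p, so p = 51 and Q = 138.
The new curves are Qd = 342 - 4p (demand) and Qs = 4p - 38 (supply).
New equilibrium: 342 - 4p = 4p - 38 ⇒ 380 = 8p ⇒ p = 47.5, Q = 152.
ΔQ = 152 − 138 = +14.

+14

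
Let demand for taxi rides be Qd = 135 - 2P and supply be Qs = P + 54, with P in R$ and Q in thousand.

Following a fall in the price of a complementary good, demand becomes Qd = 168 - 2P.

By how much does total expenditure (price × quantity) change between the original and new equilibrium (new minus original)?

+1309

Solve the original market: 135 - 2P = P + 54, hence P = 27 and Q = 81.
The shock moves the curves to Qd = 168 - 2P and Qs = P + 54.
New equilibrium: 168 - 2P = P + 54 ⇒ 114 = 3P ⇒ P = 38, Q = 92.
Expenditure moves from 27×81 = 2187 to 38×92 = 3496; change = +1309.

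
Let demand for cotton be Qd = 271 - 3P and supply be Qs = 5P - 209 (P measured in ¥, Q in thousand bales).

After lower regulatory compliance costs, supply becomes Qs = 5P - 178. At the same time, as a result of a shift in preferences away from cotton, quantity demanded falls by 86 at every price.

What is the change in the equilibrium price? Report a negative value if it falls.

-14.625

Before the shock: 271 - 3P = 5P - 209 ⇒ 480 = 8P ⇒ P = 60, Q = 91.
After the shift, demand is Qd = 185 - 3P and supply is Qs = 5P - 178.
New equilibrium: 185 - 3P = 5P - 178 ⇒ 363 = 8P ⇒ P = 45.375, Q = 48.875.
ΔP = 45.375 − 60 = -14.625.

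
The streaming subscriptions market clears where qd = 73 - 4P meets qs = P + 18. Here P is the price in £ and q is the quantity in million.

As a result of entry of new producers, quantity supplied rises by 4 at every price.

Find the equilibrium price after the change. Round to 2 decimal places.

Before the shock: 73 - 4P = P + 18 ⇒ 55 = 5P ⇒ P = 11, q = 29.
The new curves are qd = 73 - 4P (demand) and qs = P + 22 (supply).
New equilibrium: 73 - 4P = P + 22 ⇒ 51 = 5P ⇒ P = 10.2, q = 32.2.

10.20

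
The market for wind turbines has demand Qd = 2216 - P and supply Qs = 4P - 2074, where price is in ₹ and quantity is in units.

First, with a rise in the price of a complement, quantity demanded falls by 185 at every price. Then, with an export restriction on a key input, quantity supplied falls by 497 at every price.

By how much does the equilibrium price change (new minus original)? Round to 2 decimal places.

Original equilibrium: 2216 - P = 4P - 2074 gives 4290 = 5P, so P = 858 and Q = 1358.
After the shift, demand is Qd = 2031 - P and supply is Qs = 4P - 2571.
Clearing the new market: 2031 - P = 4P - 2571, so P = 920.4 and Q = 1110.6.
ΔP = 920.4 − 858 = +62.40.

+62.40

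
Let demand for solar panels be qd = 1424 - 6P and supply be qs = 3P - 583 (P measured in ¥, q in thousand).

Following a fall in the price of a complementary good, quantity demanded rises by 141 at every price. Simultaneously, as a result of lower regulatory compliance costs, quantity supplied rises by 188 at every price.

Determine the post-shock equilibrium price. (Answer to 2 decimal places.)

217.78

Before the shock: 1424 - 6P = 3P - 583 ⇒ 2007 = 9P ⇒ P = 223, q = 86.
After the shift, demand is qd = 1565 - 6P and supply is qs = 3P - 395.
New equilibrium: 1565 - 6P = 3P - 395 ⇒ 1960 = 9P ⇒ P = 1960/9 ≈ 217.7778, q = 775/3 ≈ 258.3333.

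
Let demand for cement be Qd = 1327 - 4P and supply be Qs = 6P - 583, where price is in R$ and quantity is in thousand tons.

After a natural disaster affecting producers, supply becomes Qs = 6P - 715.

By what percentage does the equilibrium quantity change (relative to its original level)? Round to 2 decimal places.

-9.38

Before the shock: 1327 - 4P = 6P - 583 ⇒ 1910 = 10P ⇒ P = 191, Q = 563.
With the change applied: demand Qd = 1327 - 4P, supply Qs = 6P - 715.
Equate the new curves: 1327 - 4P = 6P - 715, giving 2042 = 10P, P = 204.2, Q = 510.2.
%ΔQ = (510.2 − 563) / 563 × 100 = -9.38%.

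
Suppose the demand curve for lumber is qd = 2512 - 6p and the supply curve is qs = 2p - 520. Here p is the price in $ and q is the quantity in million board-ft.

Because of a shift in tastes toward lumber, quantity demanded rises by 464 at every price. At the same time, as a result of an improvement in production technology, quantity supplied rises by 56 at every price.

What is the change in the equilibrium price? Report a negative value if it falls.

Before the shock: 2512 - 6p = 2p - 520 ⇒ 3032 = 8p ⇒ p = 379, q = 238.
After the shift, demand is qd = 2976 - 6p and supply is qs = 2p - 464.
Setting them equal: 2976 - 6p = 2p - 464 → 3440 = 8p, so p = 430 and q = 396.
Δp = 430 − 379 = +51.

+51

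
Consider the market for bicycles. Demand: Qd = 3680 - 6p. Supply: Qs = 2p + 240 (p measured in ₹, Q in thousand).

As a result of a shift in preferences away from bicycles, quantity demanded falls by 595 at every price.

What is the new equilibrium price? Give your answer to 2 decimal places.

355.63

Before the shock: 3680 - 6p = 2p + 240 ⇒ 3440 = 8p ⇒ p = 430, Q = 1100.
After the shift, demand is Qd = 3085 - 6p and supply is Qs = 2p + 240.
Setting them equal: 3085 - 6p = 2p + 240 → 2845 = 8p, so p = 355.625 and Q = 951.25.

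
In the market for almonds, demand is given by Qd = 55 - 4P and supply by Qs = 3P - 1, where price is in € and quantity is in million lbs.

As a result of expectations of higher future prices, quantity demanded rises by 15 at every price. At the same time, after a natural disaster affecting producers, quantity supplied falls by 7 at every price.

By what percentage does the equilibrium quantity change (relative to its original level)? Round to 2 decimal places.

Solve the original market: 55 - 4P = 3P - 1, hence P = 8 and Q = 23.
With the change applied: demand Qd = 70 - 4P, supply Qs = 3P - 8.
Setting them equal: 70 - 4P = 3P - 8 → 78 = 7P, so P = 78/7 ≈ 11.1429 and Q = 178/7 ≈ 25.4286.
%ΔQ = (25.4286 − 23) / 23 × 100 = +10.56%.

+10.56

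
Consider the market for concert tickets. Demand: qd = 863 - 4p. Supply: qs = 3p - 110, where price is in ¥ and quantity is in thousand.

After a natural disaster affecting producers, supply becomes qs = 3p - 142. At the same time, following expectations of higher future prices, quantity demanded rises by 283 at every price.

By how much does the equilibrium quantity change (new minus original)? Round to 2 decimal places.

Solve the original market: 863 - 4p = 3p - 110, hence p = 139 and q = 307.
The shock moves the curves to qd = 1146 - 4p and qs = 3p - 142.
Equate the new curves: 1146 - 4p = 3p - 142, giving 1288 = 7p, p = 184, q = 410.
Δq = 410 − 307 = +103.00.

+103.00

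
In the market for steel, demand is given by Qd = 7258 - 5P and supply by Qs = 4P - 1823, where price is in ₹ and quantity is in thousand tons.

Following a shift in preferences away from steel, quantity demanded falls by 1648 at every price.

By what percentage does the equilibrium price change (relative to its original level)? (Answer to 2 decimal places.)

Initially, 7258 - 5P = 4P - 1823, so 9081 = 9P and P = 1009, Q = 2213.
The new curves are Qd = 5610 - 5P (demand) and Qs = 4P - 1823 (supply).
New equilibrium: 5610 - 5P = 4P - 1823 ⇒ 7433 = 9P ⇒ P = 7433/9 ≈ 825.8889, Q = 13325/9 ≈ 1480.5556.
%ΔP = (825.8889 − 1009) / 1009 × 100 = -18.15%.

-18.15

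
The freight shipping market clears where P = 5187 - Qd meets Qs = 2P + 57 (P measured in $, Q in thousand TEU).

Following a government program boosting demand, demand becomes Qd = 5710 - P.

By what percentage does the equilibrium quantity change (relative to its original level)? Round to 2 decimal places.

+10.03

Original equilibrium: 5187 - P = 2P + 57 gives 5130 = 3P, so P = 1710 and Q = 3477.
The new curves are Qd = 5710 - P (demand) and Qs = 2P + 57 (supply).
Clearing the new market: 5710 - P = 2P + 57, so P = 5653/3 ≈ 1884.3333 and Q = 11477/3 ≈ 3825.6667.
%ΔQ = (3825.6667 − 3477) / 3477 × 100 = +10.03%.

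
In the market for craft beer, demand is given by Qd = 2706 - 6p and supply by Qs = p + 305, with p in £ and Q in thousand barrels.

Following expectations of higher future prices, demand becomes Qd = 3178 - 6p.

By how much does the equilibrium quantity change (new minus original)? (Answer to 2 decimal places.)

+67.43

Original equilibrium: 2706 - 6p = p + 305 gives 2401 = 7p, so p = 343 and Q = 648.
The new curves are Qd = 3178 - 6p (demand) and Qs = p + 305 (supply).
Clearing the new market: 3178 - 6p = p + 305, so p = 2873/7 ≈ 410.4286 and Q = 5008/7 ≈ 715.4286.
ΔQ = 715.4286 − 648 = +67.43.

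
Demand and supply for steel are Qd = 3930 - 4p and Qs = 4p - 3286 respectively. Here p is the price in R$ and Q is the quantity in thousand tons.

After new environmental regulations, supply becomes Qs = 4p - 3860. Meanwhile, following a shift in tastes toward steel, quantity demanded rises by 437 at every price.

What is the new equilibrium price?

1028.375

Initially, 3930 - 4p = 4p - 3286, so 7216 = 8p and p = 902, Q = 322.
The new curves are Qd = 4367 - 4p (demand) and Qs = 4p - 3860 (supply).
Equate the new curves: 4367 - 4p = 4p - 3860, giving 8227 = 8p, p = 1028.375, Q = 253.5.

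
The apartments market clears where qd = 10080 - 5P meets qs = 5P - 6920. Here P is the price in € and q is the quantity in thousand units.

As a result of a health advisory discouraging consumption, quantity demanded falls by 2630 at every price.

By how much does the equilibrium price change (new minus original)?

Solve the original market: 10080 - 5P = 5P - 6920, hence P = 1700 and q = 1580.
The new curves are qd = 7450 - 5P (demand) and qs = 5P - 6920 (supply).
New equilibrium: 7450 - 5P = 5P - 6920 ⇒ 14370 = 10P ⇒ P = 1437, q = 265.
ΔP = 1437 − 1700 = -263.

-263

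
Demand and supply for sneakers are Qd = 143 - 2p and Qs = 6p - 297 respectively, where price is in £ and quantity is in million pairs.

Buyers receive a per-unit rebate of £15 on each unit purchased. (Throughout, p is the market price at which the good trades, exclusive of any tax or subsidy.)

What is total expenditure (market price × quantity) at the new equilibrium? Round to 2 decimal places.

Before the shock: 143 - 2p = 6p - 297 ⇒ 440 = 8p ⇒ p = 55, Q = 33.
Since buyers' out-of-pocket price is the market price minus the rebate, the effective demand curve becomes Qd = 173 - 2p.
Equate the new curves: 173 - 2p = 6p - 297, giving 470 = 8p, p = 58.75, Q = 55.5.
New expenditure = 58.75 × 55.5 = 3260.63.

3260.63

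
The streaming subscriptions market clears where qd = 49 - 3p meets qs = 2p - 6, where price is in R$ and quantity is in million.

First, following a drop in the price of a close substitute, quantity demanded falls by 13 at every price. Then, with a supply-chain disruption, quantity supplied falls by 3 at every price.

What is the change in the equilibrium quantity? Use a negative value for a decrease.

Initially, 49 - 3p = 2p - 6, so 55 = 5p and p = 11, q = 16.
The shock moves the curves to qd = 36 - 3p and qs = 2p - 9.
Clearing the new market: 36 - 3p = 2p - 9, so p = 9 and q = 9.
Δq = 9 − 16 = -7.

-7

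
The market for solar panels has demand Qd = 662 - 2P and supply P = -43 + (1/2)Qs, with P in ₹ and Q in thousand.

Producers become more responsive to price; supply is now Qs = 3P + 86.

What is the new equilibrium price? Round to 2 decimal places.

115.20

Original equilibrium: 662 - 2P = 2P + 86 gives 576 = 4P, so P = 144 and Q = 374.
The shock moves the curves to Qd = 662 - 2P and Qs = 3P + 86.
Setting them equal: 662 - 2P = 3P + 86 → 576 = 5P, so P = 115.2 and Q = 431.6.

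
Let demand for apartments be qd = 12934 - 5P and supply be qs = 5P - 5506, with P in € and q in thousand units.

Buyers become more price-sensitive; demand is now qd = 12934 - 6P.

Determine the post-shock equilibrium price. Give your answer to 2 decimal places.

1676.36

Original equilibrium: 12934 - 5P = 5P - 5506 gives 18440 = 10P, so P = 1844 and q = 3714.
The shock moves the curves to qd = 12934 - 6P and qs = 5P - 5506.
New equilibrium: 12934 - 6P = 5P - 5506 ⇒ 18440 = 11P ⇒ P = 18440/11 ≈ 1676.3636, q = 31634/11 ≈ 2875.8182.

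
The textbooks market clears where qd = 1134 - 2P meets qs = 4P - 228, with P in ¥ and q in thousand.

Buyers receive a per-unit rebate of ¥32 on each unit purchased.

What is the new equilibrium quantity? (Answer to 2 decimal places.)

722.67

Original equilibrium: 1134 - 2P = 4P - 228 gives 1362 = 6P, so P = 227 and q = 680.
Since buyers' out-of-pocket price is the market price minus the rebate, the effective demand curve becomes qd = 1198 - 2P.
Setting them equal: 1198 - 2P = 4P - 228 → 1426 = 6P, so P = 713/3 ≈ 237.6667 and q = 2168/3 ≈ 722.6667.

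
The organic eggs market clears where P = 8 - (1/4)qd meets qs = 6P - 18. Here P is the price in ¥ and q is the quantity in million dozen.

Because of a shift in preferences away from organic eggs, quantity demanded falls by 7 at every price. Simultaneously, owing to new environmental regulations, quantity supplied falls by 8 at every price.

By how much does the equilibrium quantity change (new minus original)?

Initially, 32 - 4P = 6P - 18, so 50 = 10P and P = 5, q = 12.
After the shift, demand is qd = 25 - 4P and supply is qs = 6P - 26.
Setting them equal: 25 - 4P = 6P - 26 → 51 = 10P, so P = 5.1 and q = 4.6.
Δq = 4.6 − 12 = -7.4.

-7.4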